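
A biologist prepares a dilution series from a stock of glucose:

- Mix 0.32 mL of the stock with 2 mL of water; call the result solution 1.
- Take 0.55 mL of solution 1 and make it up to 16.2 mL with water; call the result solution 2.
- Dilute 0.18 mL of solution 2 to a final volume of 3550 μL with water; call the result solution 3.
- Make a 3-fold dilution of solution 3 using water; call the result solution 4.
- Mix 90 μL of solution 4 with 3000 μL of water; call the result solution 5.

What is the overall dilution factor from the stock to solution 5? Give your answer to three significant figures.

Step 1: 0.32 mL + 2 mL = 2.32 mL total → factor 2.32/0.32 = 7.25
Step 2: 0.55 mL brought to 16.2 mL → factor 16.2/0.55 = 29.455
Step 3: 0.18 mL brought to 3550 μL → factor 3.55/0.18 = 19.722
Step 4: 3-fold → factor 3
Step 5: 90 μL + 3000 μL = 3090 μL total → factor 3090/90 = 34.333
Overall dilution factor = 7.25 × 29.455 × 19.722 × 3 × 34.333 = 4.3379 × 10^5

4.34 × 10^5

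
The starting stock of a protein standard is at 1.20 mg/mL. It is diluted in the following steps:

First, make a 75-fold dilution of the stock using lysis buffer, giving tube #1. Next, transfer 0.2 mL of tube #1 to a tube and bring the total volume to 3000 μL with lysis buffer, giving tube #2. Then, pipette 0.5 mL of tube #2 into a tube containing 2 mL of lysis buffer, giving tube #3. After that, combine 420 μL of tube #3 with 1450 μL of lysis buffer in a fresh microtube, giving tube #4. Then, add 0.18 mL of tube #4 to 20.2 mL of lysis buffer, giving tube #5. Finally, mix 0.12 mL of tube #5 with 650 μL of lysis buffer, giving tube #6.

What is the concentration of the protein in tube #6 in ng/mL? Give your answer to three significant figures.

0.0660 ng/mL

Step 1: 75-fold → factor 75
Step 2: 0.2 mL brought to 3000 μL → factor 3/0.2 = 15
Step 3: 0.5 mL + 2 mL = 2.5 mL total → factor 2.5/0.5 = 5
Step 4: 420 μL + 1450 μL = 1870 μL total → factor 1870/420 = 4.4524
Step 5: 0.18 mL + 20.2 mL = 20.38 mL total → factor 20.38/0.18 = 113.22
Step 6: 0.12 mL + 650 μL = 0.77 mL total → factor 0.77/0.12 = 6.4167
Overall dilution factor = 75 × 15 × 5 × 4.4524 × 113.22 × 6.4167 = 1.8195 × 10^7
Final = 1.20 mg/mL / 1.8195 × 10^7 = 6.595 × 10^-8 mg/mL = 0.0660 ng/mL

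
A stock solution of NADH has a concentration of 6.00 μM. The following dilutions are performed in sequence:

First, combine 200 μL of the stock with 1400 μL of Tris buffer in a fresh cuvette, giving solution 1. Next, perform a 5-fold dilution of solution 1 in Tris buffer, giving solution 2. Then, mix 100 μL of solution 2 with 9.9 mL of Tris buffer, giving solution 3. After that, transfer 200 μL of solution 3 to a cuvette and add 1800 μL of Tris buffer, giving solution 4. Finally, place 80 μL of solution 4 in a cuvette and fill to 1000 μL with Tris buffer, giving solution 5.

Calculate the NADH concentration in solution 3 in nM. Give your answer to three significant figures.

1.50 nM

Step 1: 200 μL + 1400 μL = 1600 μL total → factor 1600/200 = 8
Step 2: 5-fold → factor 5
Step 3: 100 μL + 9.9 mL = 10000 μL total → factor 10000/100 = 100
Dilution factor through solution 3 = 8 × 5 × 100 = 4000
[solution 3] = 6.00 μM / 4000 = 0.001500 μM = 1.50 nM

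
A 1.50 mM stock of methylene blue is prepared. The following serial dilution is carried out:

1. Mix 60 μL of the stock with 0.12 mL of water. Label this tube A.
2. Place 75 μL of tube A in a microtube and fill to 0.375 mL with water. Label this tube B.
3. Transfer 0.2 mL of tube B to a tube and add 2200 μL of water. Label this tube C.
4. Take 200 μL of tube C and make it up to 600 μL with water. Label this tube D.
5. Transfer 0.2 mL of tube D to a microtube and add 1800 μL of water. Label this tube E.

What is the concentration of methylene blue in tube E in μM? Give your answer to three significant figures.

Step 1: 60 μL + 0.12 mL = 180 μL total → factor 180/60 = 3
Step 2: 75 μL brought to 0.375 mL → factor 375/75 = 5
Step 3: 0.2 mL + 2200 μL = 2.4 mL total → factor 2.4/0.2 = 12
Step 4: 200 μL brought to 600 μL → factor 600/200 = 3
Step 5: 0.2 mL + 1800 μL = 2 mL total → factor 2/0.2 = 10
Overall dilution factor = 3 × 5 × 12 × 3 × 10 = 5400
Final = 1.50 mM / 5400 = 0.0002778 mM = 0.278 μM

0.278 μM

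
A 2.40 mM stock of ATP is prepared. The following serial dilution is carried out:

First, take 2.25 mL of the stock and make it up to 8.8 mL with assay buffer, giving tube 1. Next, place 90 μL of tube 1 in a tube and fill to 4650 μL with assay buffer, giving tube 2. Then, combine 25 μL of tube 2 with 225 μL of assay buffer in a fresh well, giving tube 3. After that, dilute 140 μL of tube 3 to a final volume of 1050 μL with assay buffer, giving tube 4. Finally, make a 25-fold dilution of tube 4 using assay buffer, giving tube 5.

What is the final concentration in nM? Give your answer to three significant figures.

6.33 nM

Step 1: 2.25 mL brought to 8.8 mL → factor 8.8/2.25 = 3.9111
Step 2: 90 μL brought to 4650 μL → factor 4650/90 = 51.667
Step 3: 25 μL + 225 μL = 250 μL total → factor 250/25 = 10
Step 4: 140 μL brought to 1050 μL → factor 1050/140 = 7.5
Step 5: 25-fold → factor 25
Overall dilution factor = 3.9111 × 51.667 × 10 × 7.5 × 25 = 3.7889 × 10^5
Final = 2.40 mM / 3.7889 × 10^5 = 6.334 × 10^-6 mM = 6.33 nM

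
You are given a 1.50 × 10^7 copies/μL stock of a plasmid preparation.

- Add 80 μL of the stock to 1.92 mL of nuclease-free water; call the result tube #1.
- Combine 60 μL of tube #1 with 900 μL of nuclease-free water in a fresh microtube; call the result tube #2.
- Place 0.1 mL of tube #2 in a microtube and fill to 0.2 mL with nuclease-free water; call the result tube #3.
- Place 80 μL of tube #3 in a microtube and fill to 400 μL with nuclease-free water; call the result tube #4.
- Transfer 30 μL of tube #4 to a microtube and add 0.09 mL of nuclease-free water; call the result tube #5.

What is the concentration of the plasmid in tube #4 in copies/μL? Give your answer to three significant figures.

Step 1: 80 μL + 1.92 mL = 2000 μL total → factor 2000/80 = 25
Step 2: 60 μL + 900 μL = 960 μL total → factor 960/60 = 16
Step 3: 0.1 mL brought to 0.2 mL → factor 0.2/0.1 = 2
Step 4: 80 μL brought to 400 μL → factor 400/80 = 5
Dilution factor through tube #4 = 25 × 16 × 2 × 5 = 4000
[tube #4] = 1.50 × 10^7 copies/μL / 4000 = 3.75 × 10^3 copies/μL

3.75 × 10^3 copies/μL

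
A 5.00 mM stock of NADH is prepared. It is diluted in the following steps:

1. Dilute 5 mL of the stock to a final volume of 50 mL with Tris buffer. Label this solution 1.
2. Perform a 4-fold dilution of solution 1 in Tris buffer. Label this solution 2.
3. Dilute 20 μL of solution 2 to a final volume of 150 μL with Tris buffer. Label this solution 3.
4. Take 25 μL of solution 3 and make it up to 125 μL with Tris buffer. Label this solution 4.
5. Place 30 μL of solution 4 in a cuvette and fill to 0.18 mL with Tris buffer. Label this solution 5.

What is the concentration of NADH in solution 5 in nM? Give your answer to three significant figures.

Step 1: 5 mL brought to 50 mL → factor 50/5 = 10
Step 2: 4-fold → factor 4
Step 3: 20 μL brought to 150 μL → factor 150/20 = 7.5
Step 4: 25 μL brought to 125 μL → factor 125/25 = 5
Step 5: 30 μL brought to 0.18 mL → factor 180/30 = 6
Overall dilution factor = 10 × 4 × 7.5 × 5 × 6 = 9000
Final = 5.00 mM / 9000 = 0.0005556 mM = 556 nM

556 nM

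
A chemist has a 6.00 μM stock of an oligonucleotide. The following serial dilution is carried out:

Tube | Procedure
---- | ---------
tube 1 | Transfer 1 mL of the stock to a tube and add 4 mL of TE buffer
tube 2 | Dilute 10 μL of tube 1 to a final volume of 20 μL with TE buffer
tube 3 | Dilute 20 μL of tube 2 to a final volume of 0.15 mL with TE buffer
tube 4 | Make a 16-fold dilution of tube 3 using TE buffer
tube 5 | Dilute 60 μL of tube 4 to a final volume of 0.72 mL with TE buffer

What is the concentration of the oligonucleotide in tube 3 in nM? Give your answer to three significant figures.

80.0 nM

Step 1: 1 mL + 4 mL = 5 mL total → factor 5/1 = 5
Step 2: 10 μL brought to 20 μL → factor 20/10 = 2
Step 3: 20 μL brought to 0.15 mL → factor 150/20 = 7.5
Dilution factor through tube 3 = 5 × 2 × 7.5 = 75
[tube 3] = 6.00 μM / 75 = 0.08000 μM = 80.0 nM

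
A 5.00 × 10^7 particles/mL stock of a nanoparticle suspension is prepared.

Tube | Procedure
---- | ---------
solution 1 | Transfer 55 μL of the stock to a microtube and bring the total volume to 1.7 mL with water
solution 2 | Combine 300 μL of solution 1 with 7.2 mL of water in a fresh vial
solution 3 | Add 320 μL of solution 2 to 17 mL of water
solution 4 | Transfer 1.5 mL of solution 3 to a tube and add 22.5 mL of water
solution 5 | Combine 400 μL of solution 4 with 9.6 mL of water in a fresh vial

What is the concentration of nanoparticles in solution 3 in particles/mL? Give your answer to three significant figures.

Step 1: 55 μL brought to 1.7 mL → factor 1700/55 = 30.909
Step 2: 300 μL + 7.2 mL = 7500 μL total → factor 7500/300 = 25
Step 3: 320 μL + 17 mL = 17320 μL total → factor 17320/320 = 54.125
Dilution factor through solution 3 = 30.909 × 25 × 54.125 = 41824
[solution 3] = 5.00 × 10^7 particles/mL / 41824 = 1.20 × 10^3 particles/mL

1.20 × 10^3 particles/mL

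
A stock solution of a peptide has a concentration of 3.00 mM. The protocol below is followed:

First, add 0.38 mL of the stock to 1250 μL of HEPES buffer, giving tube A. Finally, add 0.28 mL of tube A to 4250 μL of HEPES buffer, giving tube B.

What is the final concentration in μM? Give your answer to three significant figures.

Step 1: 0.38 mL + 1250 μL = 1.63 mL total → factor 1.63/0.38 = 4.2895
Step 2: 0.28 mL + 4250 μL = 4.53 mL total → factor 4.53/0.28 = 16.179
Overall dilution factor = 4.2895 × 16.179 = 69.398
Final = 3.00 mM / 69.398 = 0.04323 mM = 43.2 μM

43.2 μM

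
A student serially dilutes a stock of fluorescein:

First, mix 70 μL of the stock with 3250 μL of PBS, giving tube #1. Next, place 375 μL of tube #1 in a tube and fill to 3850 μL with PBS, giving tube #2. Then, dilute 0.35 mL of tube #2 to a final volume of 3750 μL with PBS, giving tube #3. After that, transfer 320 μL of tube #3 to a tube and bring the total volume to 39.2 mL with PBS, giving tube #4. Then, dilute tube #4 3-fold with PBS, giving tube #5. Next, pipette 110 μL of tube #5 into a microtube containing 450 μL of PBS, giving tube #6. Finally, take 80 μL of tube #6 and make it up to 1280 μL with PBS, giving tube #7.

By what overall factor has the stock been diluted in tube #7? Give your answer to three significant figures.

1.56 × 10^8

Step 1: 70 μL + 3250 μL = 3320 μL total → factor 3320/70 = 47.429
Step 2: 375 μL brought to 3850 μL → factor 3850/375 = 10.267
Step 3: 0.35 mL brought to 3750 μL → factor 3.75/0.35 = 10.714
Step 4: 320 μL brought to 39.2 mL → factor 39200/320 = 122.5
Step 5: 3-fold → factor 3
Step 6: 110 μL + 450 μL = 560 μL total → factor 560/110 = 5.0909
Step 7: 80 μL brought to 1280 μL → factor 1280/80 = 16
Overall dilution factor = 47.429 × 10.267 × 10.714 × 122.5 × 3 × 5.0909 × 16 = 1.5617 × 10^8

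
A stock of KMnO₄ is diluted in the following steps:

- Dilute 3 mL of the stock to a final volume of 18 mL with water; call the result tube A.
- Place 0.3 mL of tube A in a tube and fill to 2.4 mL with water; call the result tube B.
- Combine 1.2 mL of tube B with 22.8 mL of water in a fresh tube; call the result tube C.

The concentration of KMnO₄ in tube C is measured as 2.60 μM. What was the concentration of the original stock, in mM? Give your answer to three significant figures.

Step 1: 3 mL brought to 18 mL → factor 18/3 = 6
Step 2: 0.3 mL brought to 2.4 mL → factor 2.4/0.3 = 8
Step 3: 1.2 mL + 22.8 mL = 24 mL total → factor 24/1.2 = 20
Overall dilution factor = 6 × 8 × 20 = 960
Stock = 2.60 μM × 960 = 2496 μM = 2.50 mM

2.50 mM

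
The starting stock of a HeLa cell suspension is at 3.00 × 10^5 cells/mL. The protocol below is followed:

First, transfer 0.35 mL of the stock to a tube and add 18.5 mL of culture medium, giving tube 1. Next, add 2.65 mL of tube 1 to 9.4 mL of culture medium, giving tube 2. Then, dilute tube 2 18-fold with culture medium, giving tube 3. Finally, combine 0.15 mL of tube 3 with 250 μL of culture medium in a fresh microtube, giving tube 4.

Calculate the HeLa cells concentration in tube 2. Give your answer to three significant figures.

Step 1: 0.35 mL + 18.5 mL = 18.85 mL total → factor 18.85/0.35 = 53.857
Step 2: 2.65 mL + 9.4 mL = 12.05 mL total → factor 12.05/2.65 = 4.5472
Dilution factor through tube 2 = 53.857 × 4.5472 = 244.9
[tube 2] = 3.00 × 10^5 cells/mL / 244.9 = 1.23 × 10^3 cells/mL

1.23 × 10^3 cells/mL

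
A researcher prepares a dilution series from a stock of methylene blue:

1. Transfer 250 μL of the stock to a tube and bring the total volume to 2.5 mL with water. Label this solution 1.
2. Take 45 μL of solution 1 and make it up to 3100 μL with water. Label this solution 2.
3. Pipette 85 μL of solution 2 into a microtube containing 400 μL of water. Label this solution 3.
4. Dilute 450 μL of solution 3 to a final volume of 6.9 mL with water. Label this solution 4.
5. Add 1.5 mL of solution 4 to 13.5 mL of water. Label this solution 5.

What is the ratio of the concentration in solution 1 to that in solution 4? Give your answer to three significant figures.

6.03 × 10^3

Step 1: 250 μL brought to 2.5 mL → factor 2500/250 = 10
Step 2: 45 μL brought to 3100 μL → factor 3100/45 = 68.889
Step 3: 85 μL + 400 μL = 485 μL total → factor 485/85 = 5.7059
Step 4: 450 μL brought to 6.9 mL → factor 6900/450 = 15.333
Dilution factor to solution 1 = 10; to solution 4 = 60271
[solution 1]/[solution 4] = (factor to solution 4)/(factor to solution 1) = 60271/10 = 6.03 × 10^3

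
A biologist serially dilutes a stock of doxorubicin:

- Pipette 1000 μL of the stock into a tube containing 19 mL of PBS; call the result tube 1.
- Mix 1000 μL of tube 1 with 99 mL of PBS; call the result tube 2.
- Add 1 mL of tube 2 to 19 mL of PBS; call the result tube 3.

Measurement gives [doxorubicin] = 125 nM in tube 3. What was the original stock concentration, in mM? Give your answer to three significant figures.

Step 1: 1000 μL + 19 mL = 20000 μL total → factor 20000/1000 = 20
Step 2: 1000 μL + 99 mL = 1 × 10^5 μL total → factor 1 × 10^5/1000 = 100
Step 3: 1 mL + 19 mL = 20 mL total → factor 20/1 = 20
Overall dilution factor = 20 × 100 × 20 = 40000
Stock = 125 nM × 40000 = 5.000 × 10^6 nM = 5.00 mM

5.00 mM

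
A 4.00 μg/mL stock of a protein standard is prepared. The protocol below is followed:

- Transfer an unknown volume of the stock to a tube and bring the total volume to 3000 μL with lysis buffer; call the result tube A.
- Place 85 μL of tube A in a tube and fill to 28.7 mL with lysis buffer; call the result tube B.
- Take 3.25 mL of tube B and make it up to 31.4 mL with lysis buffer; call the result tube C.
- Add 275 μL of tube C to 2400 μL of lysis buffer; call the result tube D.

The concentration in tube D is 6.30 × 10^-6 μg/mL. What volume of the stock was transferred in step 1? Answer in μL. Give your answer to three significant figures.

150 μL

Step 1: v brought to 3000 μL → factor = 3000 μL/v
Step 2: 85 μL brought to 28.7 mL → factor 28700/85 = 337.65
Step 3: 3.25 mL brought to 31.4 mL → factor 31.4/3.25 = 9.6615
Step 4: 275 μL + 2400 μL = 2675 μL total → factor 2675/275 = 9.7273
Product of known-step factors = 31732
Overall factor = 4.00 μg/mL / (6.30 × 10^-6 μg/mL) = 6.3492 × 10^5
Step-1 factor = 6.3492 × 10^5 / 31732 = 20.009
v = 3000 μL / 20.009 = 150 μL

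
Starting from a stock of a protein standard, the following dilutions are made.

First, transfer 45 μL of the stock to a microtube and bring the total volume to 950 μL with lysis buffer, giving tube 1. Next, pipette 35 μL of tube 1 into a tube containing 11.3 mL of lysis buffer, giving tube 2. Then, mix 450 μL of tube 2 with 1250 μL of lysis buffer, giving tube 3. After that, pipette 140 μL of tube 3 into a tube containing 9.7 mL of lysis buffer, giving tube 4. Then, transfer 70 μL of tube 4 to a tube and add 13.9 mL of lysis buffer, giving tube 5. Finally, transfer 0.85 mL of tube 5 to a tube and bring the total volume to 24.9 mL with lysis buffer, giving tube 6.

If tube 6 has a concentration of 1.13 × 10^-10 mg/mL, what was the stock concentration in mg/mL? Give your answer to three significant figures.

Step 1: 45 μL brought to 950 μL → factor 950/45 = 21.111
Step 2: 35 μL + 11.3 mL = 11335 μL total → factor 11335/35 = 323.86
Step 3: 450 μL + 1250 μL = 1700 μL total → factor 1700/450 = 3.7778
Step 4: 140 μL + 9.7 mL = 9840 μL total → factor 9840/140 = 70.286
Step 5: 70 μL + 13.9 mL = 13970 μL total → factor 13970/70 = 199.57
Step 6: 0.85 mL brought to 24.9 mL → factor 24.9/0.85 = 29.294
Overall dilution factor = 21.111 × 323.86 × 3.7778 × 70.286 × 199.57 × 29.294 = 1.0613 × 10^10
Stock = 1.13 × 10^-10 mg/mL × 1.0613 × 10^10 = 1.20 mg/mL

1.20 mg/mL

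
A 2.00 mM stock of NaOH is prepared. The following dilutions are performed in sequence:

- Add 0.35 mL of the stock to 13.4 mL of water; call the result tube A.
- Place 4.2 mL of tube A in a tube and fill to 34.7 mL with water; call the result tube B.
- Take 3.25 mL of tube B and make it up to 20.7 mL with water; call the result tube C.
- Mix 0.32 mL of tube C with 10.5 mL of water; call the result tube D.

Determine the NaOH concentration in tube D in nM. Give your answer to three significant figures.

28.6 nM

Step 1: 0.35 mL + 13.4 mL = 13.75 mL total → factor 13.75/0.35 = 39.286
Step 2: 4.2 mL brought to 34.7 mL → factor 34.7/4.2 = 8.2619
Step 3: 3.25 mL brought to 20.7 mL → factor 20.7/3.25 = 6.3692
Step 4: 0.32 mL + 10.5 mL = 10.82 mL total → factor 10.82/0.32 = 33.812
Overall dilution factor = 39.286 × 8.2619 × 6.3692 × 33.812 = 69900
Final = 2.00 mM / 69900 = 2.861 × 10^-5 mM = 28.6 nM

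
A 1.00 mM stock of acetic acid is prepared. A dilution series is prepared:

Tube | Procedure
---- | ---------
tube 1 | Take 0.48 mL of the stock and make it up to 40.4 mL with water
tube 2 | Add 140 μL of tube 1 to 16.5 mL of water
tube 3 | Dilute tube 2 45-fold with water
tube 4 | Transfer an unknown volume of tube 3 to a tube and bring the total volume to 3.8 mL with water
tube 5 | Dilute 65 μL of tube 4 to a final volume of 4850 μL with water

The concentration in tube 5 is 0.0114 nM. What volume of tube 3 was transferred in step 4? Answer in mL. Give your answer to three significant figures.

1.46 mL

Step 1: 0.48 mL brought to 40.4 mL → factor 40.4/0.48 = 84.167
Step 2: 140 μL + 16.5 mL = 16640 μL total → factor 16640/140 = 118.86
Step 3: 45-fold → factor 45
Step 4: v brought to 3.8 mL → factor = 3.8 mL/v
Step 5: 65 μL brought to 4850 μL → factor 4850/65 = 74.615
Product of known-step factors = 3.359 × 10^7
Overall factor = 1.00 mM / (0.0114 nM) = 8.7719 × 10^7
Step-4 factor = 8.7719 × 10^7 / 3.359 × 10^7 = 2.6115
v = 3.8 mL / 2.6115 = 1.46 mL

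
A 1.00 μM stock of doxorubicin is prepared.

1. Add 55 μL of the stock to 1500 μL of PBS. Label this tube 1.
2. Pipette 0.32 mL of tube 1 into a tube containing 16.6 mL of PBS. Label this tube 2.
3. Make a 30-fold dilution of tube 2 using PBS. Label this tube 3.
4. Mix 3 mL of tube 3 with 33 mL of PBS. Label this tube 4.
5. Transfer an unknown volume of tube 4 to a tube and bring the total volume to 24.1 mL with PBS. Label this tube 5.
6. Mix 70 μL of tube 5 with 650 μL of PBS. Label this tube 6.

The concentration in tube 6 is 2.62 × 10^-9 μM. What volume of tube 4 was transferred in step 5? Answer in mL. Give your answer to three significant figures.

Step 1: 55 μL + 1500 μL = 1555 μL total → factor 1555/55 = 28.273
Step 2: 0.32 mL + 16.6 mL = 16.92 mL total → factor 16.92/0.32 = 52.875
Step 3: 30-fold → factor 30
Step 4: 3 mL + 33 mL = 36 mL total → factor 36/3 = 12
Step 5: v brought to 24.1 mL → factor = 24.1 mL/v
Step 6: 70 μL + 650 μL = 720 μL total → factor 720/70 = 10.286
Product of known-step factors = 5.5355 × 10^6
Overall factor = 1.00 μM / (2.62 × 10^-9 μM) = 3.8168 × 10^8
Step-5 factor = 3.8168 × 10^8 / 5.5355 × 10^6 = 68.951
v = 24.1 mL / 68.951 = 0.350 mL

0.350 mL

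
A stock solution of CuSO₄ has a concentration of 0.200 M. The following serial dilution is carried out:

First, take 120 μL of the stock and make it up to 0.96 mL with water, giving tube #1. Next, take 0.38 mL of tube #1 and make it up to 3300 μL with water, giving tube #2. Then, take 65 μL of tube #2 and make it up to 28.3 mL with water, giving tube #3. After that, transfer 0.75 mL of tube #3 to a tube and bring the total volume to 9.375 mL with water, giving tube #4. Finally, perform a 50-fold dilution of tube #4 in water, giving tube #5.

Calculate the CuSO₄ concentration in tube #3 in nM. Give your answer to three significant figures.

6.61 × 10^3 nM

Step 1: 120 μL brought to 0.96 mL → factor 960/120 = 8
Step 2: 0.38 mL brought to 3300 μL → factor 3.3/0.38 = 8.6842
Step 3: 65 μL brought to 28.3 mL → factor 28300/65 = 435.38
Dilution factor through tube #3 = 8 × 8.6842 × 435.38 = 30248
[tube #3] = 0.200 M / 30248 = 6.612 × 10^-6 M = 6.61 × 10^3 nM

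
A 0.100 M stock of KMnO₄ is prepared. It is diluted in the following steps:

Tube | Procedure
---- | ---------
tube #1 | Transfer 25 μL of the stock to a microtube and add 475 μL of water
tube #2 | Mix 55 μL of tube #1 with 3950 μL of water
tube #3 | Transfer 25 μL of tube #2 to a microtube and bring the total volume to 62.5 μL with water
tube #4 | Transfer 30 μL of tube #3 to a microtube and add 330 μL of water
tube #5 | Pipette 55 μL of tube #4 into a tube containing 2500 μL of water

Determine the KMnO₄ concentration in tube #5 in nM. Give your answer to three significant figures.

Step 1: 25 μL + 475 μL = 500 μL total → factor 500/25 = 20
Step 2: 55 μL + 3950 μL = 4005 μL total → factor 4005/55 = 72.818
Step 3: 25 μL brought to 62.5 μL → factor 62.5/25 = 2.5
Step 4: 30 μL + 330 μL = 360 μL total → factor 360/30 = 12
Step 5: 55 μL + 2500 μL = 2555 μL total → factor 2555/55 = 46.455
Overall dilution factor = 20 × 72.818 × 2.5 × 12 × 46.455 = 2.0296 × 10^6
Final = 0.100 M / 2.0296 × 10^6 = 4.927 × 10^-8 M = 49.3 nM

49.3 nM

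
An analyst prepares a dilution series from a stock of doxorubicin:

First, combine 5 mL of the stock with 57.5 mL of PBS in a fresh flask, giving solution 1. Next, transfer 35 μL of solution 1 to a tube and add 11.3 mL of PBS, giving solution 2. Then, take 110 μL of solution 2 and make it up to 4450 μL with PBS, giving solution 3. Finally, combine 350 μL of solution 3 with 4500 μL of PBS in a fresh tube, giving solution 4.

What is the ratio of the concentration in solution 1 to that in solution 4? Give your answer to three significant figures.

1.82 × 10^5

Step 1: 5 mL + 57.5 mL = 62.5 mL total → factor 62.5/5 = 12.5
Step 2: 35 μL + 11.3 mL = 11335 μL total → factor 11335/35 = 323.86
Step 3: 110 μL brought to 4450 μL → factor 4450/110 = 40.455
Step 4: 350 μL + 4500 μL = 4850 μL total → factor 4850/350 = 13.857
Dilution factor to solution 1 = 12.5; to solution 4 = 2.2694 × 10^6
[solution 1]/[solution 4] = (factor to solution 4)/(factor to solution 1) = 2.2694 × 10^6/12.5 = 1.82 × 10^5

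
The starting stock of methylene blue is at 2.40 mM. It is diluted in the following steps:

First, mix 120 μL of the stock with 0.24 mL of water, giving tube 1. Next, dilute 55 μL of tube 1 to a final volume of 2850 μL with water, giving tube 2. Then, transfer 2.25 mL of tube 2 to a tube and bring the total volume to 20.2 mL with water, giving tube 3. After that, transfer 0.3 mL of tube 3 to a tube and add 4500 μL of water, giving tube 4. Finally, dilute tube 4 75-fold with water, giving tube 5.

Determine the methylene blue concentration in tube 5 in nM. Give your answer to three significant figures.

Step 1: 120 μL + 0.24 mL = 360 μL total → factor 360/120 = 3
Step 2: 55 μL brought to 2850 μL → factor 2850/55 = 51.818
Step 3: 2.25 mL brought to 20.2 mL → factor 20.2/2.25 = 8.9778
Step 4: 0.3 mL + 4500 μL = 4.8 mL total → factor 4.8/0.3 = 16
Step 5: 75-fold → factor 75
Overall dilution factor = 3 × 51.818 × 8.9778 × 16 × 75 = 1.6748 × 10^6
Final = 2.40 mM / 1.6748 × 10^6 = 1.433 × 10^-6 mM = 1.43 nM

1.43 nM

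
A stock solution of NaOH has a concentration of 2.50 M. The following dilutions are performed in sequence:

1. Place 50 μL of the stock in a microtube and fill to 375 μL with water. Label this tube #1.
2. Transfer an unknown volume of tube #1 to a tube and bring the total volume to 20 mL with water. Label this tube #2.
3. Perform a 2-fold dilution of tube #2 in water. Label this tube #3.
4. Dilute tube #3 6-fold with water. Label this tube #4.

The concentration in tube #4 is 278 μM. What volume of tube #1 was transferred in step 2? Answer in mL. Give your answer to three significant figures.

0.200 mL

Step 1: 50 μL brought to 375 μL → factor 375/50 = 7.5
Step 2: v brought to 20 mL → factor = 20 mL/v
Step 3: 2-fold → factor 2
Step 4: 6-fold → factor 6
Product of known-step factors = 90
Overall factor = 2.50 M / (278 μM) = 8992.8
Step-2 factor = 8992.8 / 90 = 99.92
v = 20 mL / 99.92 = 0.200 mL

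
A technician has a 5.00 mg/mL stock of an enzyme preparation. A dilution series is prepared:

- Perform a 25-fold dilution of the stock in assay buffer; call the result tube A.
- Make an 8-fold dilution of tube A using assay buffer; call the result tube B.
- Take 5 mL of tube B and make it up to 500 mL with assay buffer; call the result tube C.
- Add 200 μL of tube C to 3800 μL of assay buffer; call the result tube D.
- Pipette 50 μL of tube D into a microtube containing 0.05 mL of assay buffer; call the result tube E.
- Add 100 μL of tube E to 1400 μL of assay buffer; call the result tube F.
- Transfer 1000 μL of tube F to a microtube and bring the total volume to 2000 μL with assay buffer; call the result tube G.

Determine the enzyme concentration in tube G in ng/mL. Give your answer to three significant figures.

0.208 ng/mL

Step 1: 25-fold → factor 25
Step 2: 8-fold → factor 8
Step 3: 5 mL brought to 500 mL → factor 500/5 = 100
Step 4: 200 μL + 3800 μL = 4000 μL total → factor 4000/200 = 20
Step 5: 50 μL + 0.05 mL = 100 μL total → factor 100/50 = 2
Step 6: 100 μL + 1400 μL = 1500 μL total → factor 1500/100 = 15
Step 7: 1000 μL brought to 2000 μL → factor 2000/1000 = 2
Overall dilution factor = 25 × 8 × 100 × 20 × 2 × 15 × 2 = 2.4 × 10^7
Final = 5.00 mg/mL / 2.4 × 10^7 = 2.083 × 10^-7 mg/mL = 0.208 ng/mL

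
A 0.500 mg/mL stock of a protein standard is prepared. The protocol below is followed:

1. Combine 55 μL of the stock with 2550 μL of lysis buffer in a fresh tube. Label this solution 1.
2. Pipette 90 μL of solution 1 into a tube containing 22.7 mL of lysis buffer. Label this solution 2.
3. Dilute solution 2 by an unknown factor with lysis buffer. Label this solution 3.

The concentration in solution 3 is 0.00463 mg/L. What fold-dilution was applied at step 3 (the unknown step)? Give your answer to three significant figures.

Step 1: 55 μL + 2550 μL = 2605 μL total → factor 2605/55 = 47.364
Step 2: 90 μL + 22.7 mL = 22790 μL total → factor 22790/90 = 253.22
Step 3: unknown factor x
Product of known-step factors = 11994
Overall factor = 0.500 mg/mL / (0.00463 mg/L) = 1.0799 × 10^5
x = 1.0799 × 10^5 / 11994 = 9.00

9.00-fold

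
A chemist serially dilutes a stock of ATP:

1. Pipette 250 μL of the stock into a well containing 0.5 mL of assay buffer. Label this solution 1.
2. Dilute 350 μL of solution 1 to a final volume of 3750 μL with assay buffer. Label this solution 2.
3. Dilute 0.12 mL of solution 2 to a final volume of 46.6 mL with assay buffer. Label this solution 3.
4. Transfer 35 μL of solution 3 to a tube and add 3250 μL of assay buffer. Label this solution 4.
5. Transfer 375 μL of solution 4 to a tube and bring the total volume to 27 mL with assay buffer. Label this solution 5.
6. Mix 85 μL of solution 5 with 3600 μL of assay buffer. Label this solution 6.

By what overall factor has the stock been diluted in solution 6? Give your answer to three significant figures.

3.66 × 10^9

Step 1: 250 μL + 0.5 mL = 750 μL total → factor 750/250 = 3
Step 2: 350 μL brought to 3750 μL → factor 3750/350 = 10.714
Step 3: 0.12 mL brought to 46.6 mL → factor 46.6/0.12 = 388.33
Step 4: 35 μL + 3250 μL = 3285 μL total → factor 3285/35 = 93.857
Step 5: 375 μL brought to 27 mL → factor 27000/375 = 72
Step 6: 85 μL + 3600 μL = 3685 μL total → factor 3685/85 = 43.353
Overall dilution factor = 3 × 10.714 × 388.33 × 93.857 × 72 × 43.353 = 3.6569 × 10^9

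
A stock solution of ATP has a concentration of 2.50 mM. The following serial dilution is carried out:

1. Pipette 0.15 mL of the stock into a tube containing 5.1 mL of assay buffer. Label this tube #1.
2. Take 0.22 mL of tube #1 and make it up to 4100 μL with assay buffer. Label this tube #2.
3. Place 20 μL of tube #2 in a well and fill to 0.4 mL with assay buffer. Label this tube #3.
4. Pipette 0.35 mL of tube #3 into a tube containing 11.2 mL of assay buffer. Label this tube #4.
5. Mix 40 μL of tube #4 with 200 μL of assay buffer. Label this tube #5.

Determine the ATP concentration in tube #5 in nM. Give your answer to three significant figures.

0.968 nM

Step 1: 0.15 mL + 5.1 mL = 5.25 mL total → factor 5.25/0.15 = 35
Step 2: 0.22 mL brought to 4100 μL → factor 4.1/0.22 = 18.636
Step 3: 20 μL brought to 0.4 mL → factor 400/20 = 20
Step 4: 0.35 mL + 11.2 mL = 11.55 mL total → factor 11.55/0.35 = 33
Step 5: 40 μL + 200 μL = 240 μL total → factor 240/40 = 6
Overall dilution factor = 35 × 18.636 × 20 × 33 × 6 = 2.583 × 10^6
Final = 2.50 mM / 2.583 × 10^6 = 9.679 × 10^-7 mM = 0.968 nM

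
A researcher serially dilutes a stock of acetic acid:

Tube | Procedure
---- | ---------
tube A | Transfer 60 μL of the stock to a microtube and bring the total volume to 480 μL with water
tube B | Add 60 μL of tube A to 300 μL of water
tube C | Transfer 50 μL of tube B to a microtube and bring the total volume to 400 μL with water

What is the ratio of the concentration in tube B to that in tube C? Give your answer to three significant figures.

8.00

Step 1: 60 μL brought to 480 μL → factor 480/60 = 8
Step 2: 60 μL + 300 μL = 360 μL total → factor 360/60 = 6
Step 3: 50 μL brought to 400 μL → factor 400/50 = 8
Dilution factor to tube B = 48; to tube C = 384
[tube B]/[tube C] = (factor to tube C)/(factor to tube B) = 384/48 = 8.00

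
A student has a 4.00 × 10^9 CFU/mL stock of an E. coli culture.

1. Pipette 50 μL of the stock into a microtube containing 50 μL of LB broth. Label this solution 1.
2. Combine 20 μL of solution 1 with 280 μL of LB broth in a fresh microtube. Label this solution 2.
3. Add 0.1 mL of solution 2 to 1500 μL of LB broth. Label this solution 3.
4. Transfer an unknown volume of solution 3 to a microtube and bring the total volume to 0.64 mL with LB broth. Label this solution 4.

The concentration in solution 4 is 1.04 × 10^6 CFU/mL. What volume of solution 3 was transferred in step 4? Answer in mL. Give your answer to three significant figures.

Step 1: 50 μL + 50 μL = 100 μL total → factor 100/50 = 2
Step 2: 20 μL + 280 μL = 300 μL total → factor 300/20 = 15
Step 3: 0.1 mL + 1500 μL = 1.6 mL total → factor 1.6/0.1 = 16
Step 4: v brought to 0.64 mL → factor = 0.64 mL/v
Product of known-step factors = 480
Overall factor = 4.00 × 10^9 CFU/mL / (1.04 × 10^6 CFU/mL) = 3846.2
Step-4 factor = 3846.2 / 480 = 8.0128
v = 0.64 mL / 8.0128 = 0.0799 mL

0.0799 mL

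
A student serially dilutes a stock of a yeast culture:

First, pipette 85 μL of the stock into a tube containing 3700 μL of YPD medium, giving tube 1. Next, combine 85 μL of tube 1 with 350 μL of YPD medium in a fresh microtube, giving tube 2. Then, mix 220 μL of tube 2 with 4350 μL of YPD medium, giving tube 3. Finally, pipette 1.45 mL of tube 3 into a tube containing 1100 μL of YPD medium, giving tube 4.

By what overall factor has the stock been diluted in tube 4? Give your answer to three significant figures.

Step 1: 85 μL + 3700 μL = 3785 μL total → factor 3785/85 = 44.529
Step 2: 85 μL + 350 μL = 435 μL total → factor 435/85 = 5.1176
Step 3: 220 μL + 4350 μL = 4570 μL total → factor 4570/220 = 20.773
Step 4: 1.45 mL + 1100 μL = 2.55 mL total → factor 2.55/1.45 = 1.7586
Overall dilution factor = 44.529 × 5.1176 × 20.773 × 1.7586 = 8325

8.32 × 10^3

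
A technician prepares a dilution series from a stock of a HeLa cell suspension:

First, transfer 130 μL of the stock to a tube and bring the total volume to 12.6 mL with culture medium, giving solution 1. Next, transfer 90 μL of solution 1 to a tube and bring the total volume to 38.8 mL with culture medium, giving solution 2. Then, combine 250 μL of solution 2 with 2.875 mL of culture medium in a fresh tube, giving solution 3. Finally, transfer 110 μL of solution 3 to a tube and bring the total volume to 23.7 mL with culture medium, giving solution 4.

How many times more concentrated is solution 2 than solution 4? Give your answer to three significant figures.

2.69 × 10^3

Step 1: 130 μL brought to 12.6 mL → factor 12600/130 = 96.923
Step 2: 90 μL brought to 38.8 mL → factor 38800/90 = 431.11
Step 3: 250 μL + 2.875 mL = 3125 μL total → factor 3125/250 = 12.5
Step 4: 110 μL brought to 23.7 mL → factor 23700/110 = 215.45
Dilution factor to solution 2 = 41785; to solution 4 = 1.1253 × 10^8
[solution 2]/[solution 4] = (factor to solution 4)/(factor to solution 2) = 1.1253 × 10^8/41785 = 2.69 × 10^3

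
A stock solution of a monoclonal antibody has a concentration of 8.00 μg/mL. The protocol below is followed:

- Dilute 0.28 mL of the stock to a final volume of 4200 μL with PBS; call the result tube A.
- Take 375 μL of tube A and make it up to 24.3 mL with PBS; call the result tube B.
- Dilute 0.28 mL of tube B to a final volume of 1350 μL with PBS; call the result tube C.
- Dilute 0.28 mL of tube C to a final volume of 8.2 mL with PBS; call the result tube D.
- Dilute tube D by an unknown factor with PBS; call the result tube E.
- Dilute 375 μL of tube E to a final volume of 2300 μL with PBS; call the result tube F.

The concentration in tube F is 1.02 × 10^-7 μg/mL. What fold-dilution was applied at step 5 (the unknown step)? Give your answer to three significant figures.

93.2-fold

Step 1: 0.28 mL brought to 4200 μL → factor 4.2/0.28 = 15
Step 2: 375 μL brought to 24.3 mL → factor 24300/375 = 64.8
Step 3: 0.28 mL brought to 1350 μL → factor 1.35/0.28 = 4.8214
Step 4: 0.28 mL brought to 8.2 mL → factor 8.2/0.28 = 29.286
Step 5: unknown factor x
Step 6: 375 μL brought to 2300 μL → factor 2300/375 = 6.1333
Product of known-step factors = 8.4177 × 10^5
Overall factor = 8.00 μg/mL / (1.02 × 10^-7 μg/mL) = 7.8431 × 10^7
x = 7.8431 × 10^7 / 8.4177 × 10^5 = 93.2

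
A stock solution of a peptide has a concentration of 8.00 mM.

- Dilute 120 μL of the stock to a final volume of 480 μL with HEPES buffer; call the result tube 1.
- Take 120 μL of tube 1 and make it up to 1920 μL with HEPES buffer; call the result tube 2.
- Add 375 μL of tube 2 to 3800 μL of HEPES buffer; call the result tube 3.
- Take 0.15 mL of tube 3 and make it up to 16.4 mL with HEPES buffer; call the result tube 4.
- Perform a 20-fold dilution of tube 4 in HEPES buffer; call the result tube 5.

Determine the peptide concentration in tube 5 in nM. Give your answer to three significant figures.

Step 1: 120 μL brought to 480 μL → factor 480/120 = 4
Step 2: 120 μL brought to 1920 μL → factor 1920/120 = 16
Step 3: 375 μL + 3800 μL = 4175 μL total → factor 4175/375 = 11.133
Step 4: 0.15 mL brought to 16.4 mL → factor 16.4/0.15 = 109.33
Step 5: 20-fold → factor 20
Overall dilution factor = 4 × 16 × 11.133 × 109.33 × 20 = 1.5581 × 10^6
Final = 8.00 mM / 1.5581 × 10^6 = 5.135 × 10^-6 mM = 5.13 nM

5.13 nM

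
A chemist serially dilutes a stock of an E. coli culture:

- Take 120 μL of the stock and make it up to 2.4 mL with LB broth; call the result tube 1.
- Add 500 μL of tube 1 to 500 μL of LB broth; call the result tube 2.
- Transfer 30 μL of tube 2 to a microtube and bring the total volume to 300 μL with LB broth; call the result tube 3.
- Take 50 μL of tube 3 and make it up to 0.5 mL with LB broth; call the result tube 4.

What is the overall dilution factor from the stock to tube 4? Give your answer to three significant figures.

4.00 × 10^3

Step 1: 120 μL brought to 2.4 mL → factor 2400/120 = 20
Step 2: 500 μL + 500 μL = 1000 μL total → factor 1000/500 = 2
Step 3: 30 μL brought to 300 μL → factor 300/30 = 10
Step 4: 50 μL brought to 0.5 mL → factor 500/50 = 10
Overall dilution factor = 20 × 2 × 10 × 10 = 4000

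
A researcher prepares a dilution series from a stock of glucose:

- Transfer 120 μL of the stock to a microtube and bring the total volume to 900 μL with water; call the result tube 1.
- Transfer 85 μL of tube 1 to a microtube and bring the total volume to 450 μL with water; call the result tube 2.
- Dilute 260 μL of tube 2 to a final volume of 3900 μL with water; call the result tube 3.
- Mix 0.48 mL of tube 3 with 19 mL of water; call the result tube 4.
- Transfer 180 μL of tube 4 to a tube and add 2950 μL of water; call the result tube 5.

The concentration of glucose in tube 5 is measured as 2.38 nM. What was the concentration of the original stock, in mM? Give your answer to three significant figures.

Step 1: 120 μL brought to 900 μL → factor 900/120 = 7.5
Step 2: 85 μL brought to 450 μL → factor 450/85 = 5.2941
Step 3: 260 μL brought to 3900 μL → factor 3900/260 = 15
Step 4: 0.48 mL + 19 mL = 19.48 mL total → factor 19.48/0.48 = 40.583
Step 5: 180 μL + 2950 μL = 3130 μL total → factor 3130/180 = 17.389
Overall dilution factor = 7.5 × 5.2941 × 15 × 40.583 × 17.389 = 4.2031 × 10^5
Stock = 2.38 nM × 4.2031 × 10^5 = 1.000 × 10^6 nM = 1.00 mM

1.00 mM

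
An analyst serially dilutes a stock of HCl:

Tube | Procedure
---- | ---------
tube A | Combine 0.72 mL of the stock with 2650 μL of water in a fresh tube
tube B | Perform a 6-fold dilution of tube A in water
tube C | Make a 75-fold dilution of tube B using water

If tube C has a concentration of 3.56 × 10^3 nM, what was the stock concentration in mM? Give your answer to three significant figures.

7.50 mM

Step 1: 0.72 mL + 2650 μL = 3.37 mL total → factor 3.37/0.72 = 4.6806
Step 2: 6-fold → factor 6
Step 3: 75-fold → factor 75
Overall dilution factor = 4.6806 × 6 × 75 = 2106.2
Stock = 3.56 × 10^3 nM × 2106.2 = 7.498 × 10^6 nM = 7.50 mM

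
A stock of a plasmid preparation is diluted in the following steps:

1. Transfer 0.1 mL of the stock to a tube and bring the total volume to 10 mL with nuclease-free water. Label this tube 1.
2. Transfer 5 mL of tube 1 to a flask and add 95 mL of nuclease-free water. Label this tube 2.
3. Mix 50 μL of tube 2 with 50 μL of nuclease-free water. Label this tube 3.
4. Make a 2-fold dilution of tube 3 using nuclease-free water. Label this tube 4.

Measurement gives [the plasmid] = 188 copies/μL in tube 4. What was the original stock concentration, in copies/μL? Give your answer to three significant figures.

Step 1: 0.1 mL brought to 10 mL → factor 10/0.1 = 100
Step 2: 5 mL + 95 mL = 100 mL total → factor 100/5 = 20
Step 3: 50 μL + 50 μL = 100 μL total → factor 100/50 = 2
Step 4: 2-fold → factor 2
Overall dilution factor = 100 × 20 × 2 × 2 = 8000
Stock = 188 copies/μL × 8000 = 1.50 × 10^6 copies/μL

1.50 × 10^6 copies/μL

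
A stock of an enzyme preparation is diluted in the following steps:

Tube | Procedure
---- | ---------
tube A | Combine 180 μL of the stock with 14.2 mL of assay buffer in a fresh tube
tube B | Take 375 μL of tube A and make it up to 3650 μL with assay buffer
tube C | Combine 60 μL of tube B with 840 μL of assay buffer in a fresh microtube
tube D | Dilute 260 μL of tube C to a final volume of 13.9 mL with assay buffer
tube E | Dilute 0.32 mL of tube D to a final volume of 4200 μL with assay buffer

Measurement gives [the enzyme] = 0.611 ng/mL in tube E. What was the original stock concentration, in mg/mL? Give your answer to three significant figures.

5.00 mg/mL

Step 1: 180 μL + 14.2 mL = 14380 μL total → factor 14380/180 = 79.889
Step 2: 375 μL brought to 3650 μL → factor 3650/375 = 9.7333
Step 3: 60 μL + 840 μL = 900 μL total → factor 900/60 = 15
Step 4: 260 μL brought to 13.9 mL → factor 13900/260 = 53.462
Step 5: 0.32 mL brought to 4200 μL → factor 4.2/0.32 = 13.125
Overall dilution factor = 79.889 × 9.7333 × 15 × 53.462 × 13.125 = 8.1843 × 10^6
Stock = 0.611 ng/mL × 8.1843 × 10^6 = 5.001 × 10^6 ng/mL = 5.00 mg/mL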